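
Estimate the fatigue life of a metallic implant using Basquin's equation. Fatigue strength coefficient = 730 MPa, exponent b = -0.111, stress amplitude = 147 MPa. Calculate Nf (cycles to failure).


sigma_a = sigma_f' * (2Nf)^b
2Nf = (sigma_a/sigma_f')^(1/b)
2Nf = (147/730)^(1/-0.111)
2Nf = 1863459.9
Nf = 9.317e+05


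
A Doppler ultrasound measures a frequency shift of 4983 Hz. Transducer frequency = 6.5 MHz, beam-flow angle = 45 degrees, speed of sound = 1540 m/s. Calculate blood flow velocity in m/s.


v = fd * c / (2 * f0 * cos(theta))
v = 4983 * 1540 / (2 * 6.5000e+06 * cos(45))
v = 0.8348 m/s


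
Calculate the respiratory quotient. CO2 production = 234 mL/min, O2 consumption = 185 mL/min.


RQ = VCO2 / VO2
RQ = 234 / 185
RQ = 1.265


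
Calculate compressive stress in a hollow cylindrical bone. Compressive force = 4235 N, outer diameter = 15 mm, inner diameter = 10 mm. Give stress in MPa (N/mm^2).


A = pi*(r_o^2 - r_i^2)
r_o = 7.5 mm, r_i = 5 mm
A = 98.1748 mm^2
sigma = F/A = 4235 / 98.1748
sigma = 43.14 MPa


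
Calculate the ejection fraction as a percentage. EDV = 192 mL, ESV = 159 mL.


SV = EDV - ESV = 192 - 159 = 33 mL
EF = SV/EDV * 100 = 33/192 * 100
EF = 17.19%


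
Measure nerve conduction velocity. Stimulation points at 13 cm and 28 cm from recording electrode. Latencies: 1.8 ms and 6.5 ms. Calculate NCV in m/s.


Distance = (28 - 13) / 100 = 0.15 m
dt = (6.5 - 1.8) / 1000 = 0.0047 s
NCV = dist / dt = 31.91 m/s


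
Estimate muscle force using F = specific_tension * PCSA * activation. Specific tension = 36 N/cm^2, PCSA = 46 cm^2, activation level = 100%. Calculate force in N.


F = sigma * PCSA * activation
F = 36 * 46 * 1
F = 1656 N


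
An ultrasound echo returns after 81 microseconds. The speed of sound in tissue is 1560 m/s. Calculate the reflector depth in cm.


depth = c * t / 2
t = 81 us = 8.1000e-05 s
depth = 1560 * 8.1000e-05 / 2
depth = 0.06318 m = 6.318 cm


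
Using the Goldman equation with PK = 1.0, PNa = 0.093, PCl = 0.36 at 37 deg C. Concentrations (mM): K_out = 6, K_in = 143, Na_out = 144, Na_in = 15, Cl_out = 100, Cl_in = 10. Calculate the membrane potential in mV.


Vm = (RT/F)*ln((PK*Ko + PNa*Nao + PCl*Cli)/(PK*Ki + PNa*Nai + PCl*Clo))
Numer = 22.992, Denom = 180.395
Vm = -55.05 mV


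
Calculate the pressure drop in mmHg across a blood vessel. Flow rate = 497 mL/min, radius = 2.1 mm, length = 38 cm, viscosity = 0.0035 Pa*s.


dP = 8*mu*L*Q / (pi*r^4)
Q = 497 mL/min = 8.28333e-06 m^3/s
dP = 1442.51 Pa = 1442.51 / 133.322 mmHg = 10.82 mmHg


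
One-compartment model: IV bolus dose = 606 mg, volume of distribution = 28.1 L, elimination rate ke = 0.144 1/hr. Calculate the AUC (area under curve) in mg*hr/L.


C0 = Dose/Vd = 606/28.1 = 21.5658 mg/L
AUC = C0/ke = 21.5658/0.144
AUC = 149.8 mg*hr/L


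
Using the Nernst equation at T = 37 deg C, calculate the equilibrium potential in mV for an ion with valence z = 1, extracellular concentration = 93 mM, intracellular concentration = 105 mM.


E = (RT/(zF)) * ln(C_out/C_in)
T = 37 + 273.15 = 310.15 K
E = (8.314 * 310.15 / (1 * 96485)) * ln(93/105)
E = -3.243 mV


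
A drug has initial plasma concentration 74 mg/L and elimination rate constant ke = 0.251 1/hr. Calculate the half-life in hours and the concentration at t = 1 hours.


t_half = ln(2) / ke = 0.693147 / 0.251 = 2.762 hr
C(t) = C0 * exp(-ke*t) = 74 * exp(-0.251*1)
C(1) = 57.57 mg/L


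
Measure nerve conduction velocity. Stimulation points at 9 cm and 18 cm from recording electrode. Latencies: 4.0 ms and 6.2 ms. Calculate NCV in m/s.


Distance = (18 - 9) / 100 = 0.09 m
dt = (6.2 - 4.0) / 1000 = 0.0022 s
NCV = dist / dt = 40.91 m/s


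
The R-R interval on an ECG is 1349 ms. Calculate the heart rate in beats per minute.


HR = 60 / RR_interval(s)
RR = 1349 ms = 1.349 s
HR = 60 / 1.349 = 44.48 bpm


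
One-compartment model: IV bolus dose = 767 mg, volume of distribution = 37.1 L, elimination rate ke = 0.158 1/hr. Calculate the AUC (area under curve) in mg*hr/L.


C0 = Dose/Vd = 767/37.1 = 20.6739 mg/L
AUC = C0/ke = 20.6739/0.158
AUC = 130.8 mg*hr/L


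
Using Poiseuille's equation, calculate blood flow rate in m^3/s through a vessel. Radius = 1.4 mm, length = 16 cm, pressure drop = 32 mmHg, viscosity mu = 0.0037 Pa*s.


Q = pi*r^4*dP / (8*mu*L)
r = 0.0014 m, L = 0.16 m
dP = 32 mmHg = 4266.304 Pa
Q = 1.0872e-05 m^3/s


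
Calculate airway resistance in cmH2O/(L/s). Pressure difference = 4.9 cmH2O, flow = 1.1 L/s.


R = dP / flow
R = 4.9 / 1.1
R = 4.455 cmH2O/(L/s)


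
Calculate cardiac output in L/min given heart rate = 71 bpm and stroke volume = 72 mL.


CO = HR * SV
CO = 71 * 72 / 1000
CO = 5.112 L/min


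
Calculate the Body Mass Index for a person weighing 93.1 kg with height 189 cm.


BMI = weight / height^2
height = 189 cm = 1.89 m
BMI = 93.1 / 1.89^2
BMI = 26.06 kg/m^2


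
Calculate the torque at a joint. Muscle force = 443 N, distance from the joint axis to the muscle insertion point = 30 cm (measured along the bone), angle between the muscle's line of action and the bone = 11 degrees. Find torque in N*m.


Torque = F * d * sin(theta)   (moment arm = d*sin(theta))
d = 30 cm = 0.3 m
Torque = 443 * 0.3 * sin(11)
Torque = 25.36 N*m


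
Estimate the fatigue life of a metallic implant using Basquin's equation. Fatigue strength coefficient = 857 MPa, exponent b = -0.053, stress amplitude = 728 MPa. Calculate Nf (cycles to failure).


sigma_a = sigma_f' * (2Nf)^b
2Nf = (sigma_a/sigma_f')^(1/b)
2Nf = (728/857)^(1/-0.053)
2Nf = 21.716105
Nf = 10.86


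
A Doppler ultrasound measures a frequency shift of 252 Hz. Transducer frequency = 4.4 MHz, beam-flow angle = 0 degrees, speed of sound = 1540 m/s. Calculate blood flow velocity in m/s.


v = fd * c / (2 * f0 * cos(theta))
v = 252 * 1540 / (2 * 4.4000e+06 * cos(0))
v = 0.0441 m/s


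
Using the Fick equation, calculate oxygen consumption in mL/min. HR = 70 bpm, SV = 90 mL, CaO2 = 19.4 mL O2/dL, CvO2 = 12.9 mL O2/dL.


CO = HR*SV = 70*90/1000 = 6.3 L/min
a-v O2 diff = 19.4 - 12.9 = 6.5 mL/dL
VO2 = CO * (CaO2-CvO2) * 10 dL/L
VO2 = 6.3 * 6.5 * 10
VO2 = 409.5 mL/min


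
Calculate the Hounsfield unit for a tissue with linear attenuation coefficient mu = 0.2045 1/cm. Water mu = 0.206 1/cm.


HU = ((mu_tissue - mu_water) / mu_water) * 1000
HU = ((0.2045 - 0.206) / 0.206) * 1000
HU = -7.282


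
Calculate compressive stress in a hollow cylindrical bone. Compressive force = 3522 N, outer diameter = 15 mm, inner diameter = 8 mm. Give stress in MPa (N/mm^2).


A = pi*(r_o^2 - r_i^2)
r_o = 7.5 mm, r_i = 4 mm
A = 126.449 mm^2
sigma = F/A = 3522 / 126.449
sigma = 27.85 MPa


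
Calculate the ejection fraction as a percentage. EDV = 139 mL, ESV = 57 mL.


SV = EDV - ESV = 139 - 57 = 82 mL
EF = SV/EDV * 100 = 82/139 * 100
EF = 58.99%


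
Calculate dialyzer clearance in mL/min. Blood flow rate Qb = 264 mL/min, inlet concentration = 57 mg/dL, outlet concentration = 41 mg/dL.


K = Qb * (Cb_in - Cb_out) / Cb_in
K = 264 * (57 - 41) / 57
K = 74.11 mL/min


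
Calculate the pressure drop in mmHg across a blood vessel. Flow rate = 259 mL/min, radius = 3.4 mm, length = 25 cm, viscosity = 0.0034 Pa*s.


dP = 8*mu*L*Q / (pi*r^4)
Q = 259 mL/min = 4.31667e-06 m^3/s
dP = 69.9185 Pa = 69.9185 / 133.322 mmHg = 0.5244 mmHg


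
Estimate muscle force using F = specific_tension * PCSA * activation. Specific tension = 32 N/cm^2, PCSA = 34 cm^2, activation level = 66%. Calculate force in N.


F = sigma * PCSA * activation
F = 32 * 34 * 0.66
F = 718.1 N


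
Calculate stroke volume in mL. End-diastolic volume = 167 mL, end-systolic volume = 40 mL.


SV = EDV - ESV
SV = 167 - 40
SV = 127 mL


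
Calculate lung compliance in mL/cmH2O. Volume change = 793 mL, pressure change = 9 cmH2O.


C = dV / dP
C = 793 / 9
C = 88.11 mL/cmH2O


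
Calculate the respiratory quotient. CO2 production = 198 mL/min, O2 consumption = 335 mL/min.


RQ = VCO2 / VO2
RQ = 198 / 335
RQ = 0.591


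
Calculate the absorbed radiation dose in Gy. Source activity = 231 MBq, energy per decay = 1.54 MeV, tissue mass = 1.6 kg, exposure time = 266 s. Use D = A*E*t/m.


A = 231 MBq = 2.3100e+08 Bq
E = 1.54 MeV = 2.46708e-13 J
D = A*E*t/m = 2.3100e+08*2.46708e-13*266/1.6
D = 0.009475 Gy


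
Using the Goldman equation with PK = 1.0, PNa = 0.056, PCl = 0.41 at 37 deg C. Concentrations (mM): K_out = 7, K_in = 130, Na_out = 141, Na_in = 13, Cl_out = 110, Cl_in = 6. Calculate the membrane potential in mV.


Vm = (RT/F)*ln((PK*Ko + PNa*Nao + PCl*Cli)/(PK*Ki + PNa*Nai + PCl*Clo))
Numer = 17.356, Denom = 175.828
Vm = -61.88 mV


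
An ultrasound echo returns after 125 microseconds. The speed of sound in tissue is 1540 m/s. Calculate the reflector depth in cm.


depth = c * t / 2
t = 125 us = 1.2500e-04 s
depth = 1540 * 1.2500e-04 / 2
depth = 0.09625 m = 9.625 cm


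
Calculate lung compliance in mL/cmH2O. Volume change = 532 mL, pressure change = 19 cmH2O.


C = dV / dP
C = 532 / 19
C = 28 mL/cmH2O


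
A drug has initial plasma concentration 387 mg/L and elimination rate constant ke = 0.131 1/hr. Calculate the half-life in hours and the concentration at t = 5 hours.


t_half = ln(2) / ke = 0.693147 / 0.131 = 5.291 hr
C(t) = C0 * exp(-ke*t) = 387 * exp(-0.131*5)
C(5) = 201 mg/L


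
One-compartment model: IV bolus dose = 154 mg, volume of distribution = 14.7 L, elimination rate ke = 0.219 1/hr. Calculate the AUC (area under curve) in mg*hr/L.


C0 = Dose/Vd = 154/14.7 = 10.4762 mg/L
AUC = C0/ke = 10.4762/0.219
AUC = 47.84 mg*hr/L


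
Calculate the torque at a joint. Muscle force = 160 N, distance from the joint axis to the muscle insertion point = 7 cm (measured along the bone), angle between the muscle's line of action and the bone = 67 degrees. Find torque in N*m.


Torque = F * d * sin(theta)   (moment arm = d*sin(theta))
d = 7 cm = 0.07 m
Torque = 160 * 0.07 * sin(67)
Torque = 10.31 N*m


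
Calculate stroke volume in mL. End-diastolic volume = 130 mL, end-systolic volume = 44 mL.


SV = EDV - ESV
SV = 130 - 44
SV = 86 mL


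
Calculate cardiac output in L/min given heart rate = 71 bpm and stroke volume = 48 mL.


CO = HR * SV
CO = 71 * 48 / 1000
CO = 3.408 L/min


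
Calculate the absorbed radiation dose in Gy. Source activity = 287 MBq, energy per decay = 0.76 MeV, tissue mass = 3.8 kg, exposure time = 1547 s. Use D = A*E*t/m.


A = 287 MBq = 2.8700e+08 Bq
E = 0.76 MeV = 1.21752e-13 J
D = A*E*t/m = 2.8700e+08*1.21752e-13*1547/3.8
D = 0.01423 Gy


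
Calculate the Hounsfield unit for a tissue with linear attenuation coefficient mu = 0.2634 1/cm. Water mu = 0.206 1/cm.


HU = ((mu_tissue - mu_water) / mu_water) * 1000
HU = ((0.2634 - 0.206) / 0.206) * 1000
HU = 278.6


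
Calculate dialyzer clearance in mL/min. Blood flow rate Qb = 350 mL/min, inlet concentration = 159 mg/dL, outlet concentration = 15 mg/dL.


K = Qb * (Cb_in - Cb_out) / Cb_in
K = 350 * (159 - 15) / 159
K = 317 mL/min


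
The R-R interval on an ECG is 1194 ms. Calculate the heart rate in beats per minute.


HR = 60 / RR_interval(s)
RR = 1194 ms = 1.194 s
HR = 60 / 1.194 = 50.25 bpm


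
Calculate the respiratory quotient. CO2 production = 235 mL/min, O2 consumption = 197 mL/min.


RQ = VCO2 / VO2
RQ = 235 / 197
RQ = 1.193


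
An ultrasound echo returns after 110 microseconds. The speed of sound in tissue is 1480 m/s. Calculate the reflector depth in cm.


depth = c * t / 2
t = 110 us = 1.1000e-04 s
depth = 1480 * 1.1000e-04 / 2
depth = 0.0814 m = 8.14 cm


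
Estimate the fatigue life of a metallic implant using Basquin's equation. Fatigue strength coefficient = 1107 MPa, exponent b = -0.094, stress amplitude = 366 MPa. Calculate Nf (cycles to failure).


sigma_a = sigma_f' * (2Nf)^b
2Nf = (sigma_a/sigma_f')^(1/b)
2Nf = (366/1107)^(1/-0.094)
2Nf = 129859.52
Nf = 6.493e+04


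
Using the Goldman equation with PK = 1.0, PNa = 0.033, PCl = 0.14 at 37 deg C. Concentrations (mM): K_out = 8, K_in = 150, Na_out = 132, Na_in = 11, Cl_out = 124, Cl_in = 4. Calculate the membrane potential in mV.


Vm = (RT/F)*ln((PK*Ko + PNa*Nao + PCl*Cli)/(PK*Ki + PNa*Nai + PCl*Clo))
Numer = 12.916, Denom = 167.723
Vm = -68.52 mV


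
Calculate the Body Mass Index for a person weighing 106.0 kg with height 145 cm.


BMI = weight / height^2
height = 145 cm = 1.45 m
BMI = 106.0 / 1.45^2
BMI = 50.42 kg/m^2


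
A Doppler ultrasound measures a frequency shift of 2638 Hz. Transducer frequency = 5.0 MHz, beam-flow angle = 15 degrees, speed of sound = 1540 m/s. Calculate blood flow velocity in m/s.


v = fd * c / (2 * f0 * cos(theta))
v = 2638 * 1540 / (2 * 5.0000e+06 * cos(15))
v = 0.4206 m/s


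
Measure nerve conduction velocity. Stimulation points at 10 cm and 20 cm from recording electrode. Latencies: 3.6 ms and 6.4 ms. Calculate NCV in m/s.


Distance = (20 - 10) / 100 = 0.1 m
dt = (6.4 - 3.6) / 1000 = 0.0028 s
NCV = dist / dt = 35.71 m/s


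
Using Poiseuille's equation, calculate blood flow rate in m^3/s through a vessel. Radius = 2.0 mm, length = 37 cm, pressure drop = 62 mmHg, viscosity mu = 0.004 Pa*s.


Q = pi*r^4*dP / (8*mu*L)
r = 0.002 m, L = 0.37 m
dP = 62 mmHg = 8265.964 Pa
Q = 3.5092e-05 m^3/s


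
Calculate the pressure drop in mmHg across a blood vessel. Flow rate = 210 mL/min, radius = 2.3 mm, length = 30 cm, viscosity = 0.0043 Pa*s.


dP = 8*mu*L*Q / (pi*r^4)
Q = 210 mL/min = 3.5e-06 m^3/s
dP = 410.853 Pa = 410.853 / 133.322 mmHg = 3.082 mmHg


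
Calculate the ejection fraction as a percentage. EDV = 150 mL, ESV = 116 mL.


SV = EDV - ESV = 150 - 116 = 34 mL
EF = SV/EDV * 100 = 34/150 * 100
EF = 22.67%


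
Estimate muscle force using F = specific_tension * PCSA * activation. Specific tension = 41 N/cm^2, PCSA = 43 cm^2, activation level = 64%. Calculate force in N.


F = sigma * PCSA * activation
F = 41 * 43 * 0.64
F = 1128 N


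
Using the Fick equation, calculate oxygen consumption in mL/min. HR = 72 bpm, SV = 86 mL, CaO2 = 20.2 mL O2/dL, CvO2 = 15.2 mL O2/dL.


CO = HR*SV = 72*86/1000 = 6.192 L/min
a-v O2 diff = 20.2 - 15.2 = 5 mL/dL
VO2 = CO * (CaO2-CvO2) * 10 dL/L
VO2 = 6.192 * 5 * 10
VO2 = 309.6 mL/min


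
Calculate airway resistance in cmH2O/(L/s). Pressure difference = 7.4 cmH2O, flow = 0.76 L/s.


R = dP / flow
R = 7.4 / 0.76
R = 9.737 cmH2O/(L/s)


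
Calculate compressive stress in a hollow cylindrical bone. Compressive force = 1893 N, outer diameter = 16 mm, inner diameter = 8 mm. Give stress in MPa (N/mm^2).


A = pi*(r_o^2 - r_i^2)
r_o = 8 mm, r_i = 4 mm
A = 150.796 mm^2
sigma = F/A = 1893 / 150.796
sigma = 12.55 MPa


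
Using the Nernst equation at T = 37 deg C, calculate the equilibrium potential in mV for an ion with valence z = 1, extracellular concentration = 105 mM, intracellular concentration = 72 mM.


E = (RT/(zF)) * ln(C_out/C_in)
T = 37 + 273.15 = 310.15 K
E = (8.314 * 310.15 / (1 * 96485)) * ln(105/72)
E = 10.08 mV


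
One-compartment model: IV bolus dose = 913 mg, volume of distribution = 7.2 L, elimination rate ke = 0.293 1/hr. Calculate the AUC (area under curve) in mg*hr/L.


C0 = Dose/Vd = 913/7.2 = 126.806 mg/L
AUC = C0/ke = 126.806/0.293
AUC = 432.8 mg*hr/L


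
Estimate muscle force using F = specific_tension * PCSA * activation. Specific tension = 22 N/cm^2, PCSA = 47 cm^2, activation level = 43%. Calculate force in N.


F = sigma * PCSA * activation
F = 22 * 47 * 0.43
F = 444.6 N


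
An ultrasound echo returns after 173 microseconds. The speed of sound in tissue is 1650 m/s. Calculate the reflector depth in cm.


depth = c * t / 2
t = 173 us = 1.7300e-04 s
depth = 1650 * 1.7300e-04 / 2
depth = 0.142725 m = 14.2725 cm


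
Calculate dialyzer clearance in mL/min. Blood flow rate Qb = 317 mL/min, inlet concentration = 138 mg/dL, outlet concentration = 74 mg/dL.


K = Qb * (Cb_in - Cb_out) / Cb_in
K = 317 * (138 - 74) / 138
K = 147 mL/min


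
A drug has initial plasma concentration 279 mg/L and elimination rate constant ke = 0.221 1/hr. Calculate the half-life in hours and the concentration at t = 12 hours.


t_half = ln(2) / ke = 0.693147 / 0.221 = 3.136 hr
C(t) = C0 * exp(-ke*t) = 279 * exp(-0.221*12)
C(12) = 19.67 mg/L


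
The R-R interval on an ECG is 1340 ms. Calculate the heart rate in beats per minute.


HR = 60 / RR_interval(s)
RR = 1340 ms = 1.34 s
HR = 60 / 1.34 = 44.78 bpm


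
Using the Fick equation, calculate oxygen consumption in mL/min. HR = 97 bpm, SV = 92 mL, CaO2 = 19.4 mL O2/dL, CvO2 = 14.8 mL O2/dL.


CO = HR*SV = 97*92/1000 = 8.924 L/min
a-v O2 diff = 19.4 - 14.8 = 4.6 mL/dL
VO2 = CO * (CaO2-CvO2) * 10 dL/L
VO2 = 8.924 * 4.6 * 10
VO2 = 410.5 mL/min


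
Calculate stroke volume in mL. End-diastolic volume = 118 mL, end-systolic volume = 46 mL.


SV = EDV - ESV
SV = 118 - 46
SV = 72 mL


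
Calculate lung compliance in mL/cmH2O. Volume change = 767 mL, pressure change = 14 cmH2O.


C = dV / dP
C = 767 / 14
C = 54.79 mL/cmH2O


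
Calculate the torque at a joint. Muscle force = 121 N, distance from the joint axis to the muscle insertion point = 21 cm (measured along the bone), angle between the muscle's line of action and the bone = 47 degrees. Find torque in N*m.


Torque = F * d * sin(theta)   (moment arm = d*sin(theta))
d = 21 cm = 0.21 m
Torque = 121 * 0.21 * sin(47)
Torque = 18.58 N*m


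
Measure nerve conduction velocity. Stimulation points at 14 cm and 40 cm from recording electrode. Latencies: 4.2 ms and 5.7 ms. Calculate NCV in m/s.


Distance = (40 - 14) / 100 = 0.26 m
dt = (5.7 - 4.2) / 1000 = 0.0015 s
NCV = dist / dt = 173.3 m/s


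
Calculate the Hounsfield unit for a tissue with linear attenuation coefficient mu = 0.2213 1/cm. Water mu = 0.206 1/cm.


HU = ((mu_tissue - mu_water) / mu_water) * 1000
HU = ((0.2213 - 0.206) / 0.206) * 1000
HU = 74.27


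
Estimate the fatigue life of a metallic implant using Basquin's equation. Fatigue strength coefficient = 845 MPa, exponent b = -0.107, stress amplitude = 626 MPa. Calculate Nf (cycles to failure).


sigma_a = sigma_f' * (2Nf)^b
2Nf = (sigma_a/sigma_f')^(1/b)
2Nf = (626/845)^(1/-0.107)
2Nf = 16.504117
Nf = 8.252


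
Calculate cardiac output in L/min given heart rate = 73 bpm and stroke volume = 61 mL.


CO = HR * SV
CO = 73 * 61 / 1000
CO = 4.453 L/min


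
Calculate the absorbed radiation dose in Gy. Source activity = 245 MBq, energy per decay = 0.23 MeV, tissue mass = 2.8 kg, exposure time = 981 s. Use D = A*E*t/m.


A = 245 MBq = 2.4500e+08 Bq
E = 0.23 MeV = 3.6846e-14 J
D = A*E*t/m = 2.4500e+08*3.6846e-14*981/2.8
D = 0.003163 Gy


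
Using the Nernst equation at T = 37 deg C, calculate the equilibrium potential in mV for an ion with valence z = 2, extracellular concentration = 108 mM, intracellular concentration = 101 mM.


E = (RT/(zF)) * ln(C_out/C_in)
T = 37 + 273.15 = 310.15 K
E = (8.314 * 310.15 / (2 * 96485)) * ln(108/101)
E = 0.8954 mV


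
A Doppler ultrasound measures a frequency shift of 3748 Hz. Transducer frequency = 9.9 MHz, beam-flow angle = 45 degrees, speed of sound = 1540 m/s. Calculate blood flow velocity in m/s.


v = fd * c / (2 * f0 * cos(theta))
v = 3748 * 1540 / (2 * 9.9000e+06 * cos(45))
v = 0.4123 m/s


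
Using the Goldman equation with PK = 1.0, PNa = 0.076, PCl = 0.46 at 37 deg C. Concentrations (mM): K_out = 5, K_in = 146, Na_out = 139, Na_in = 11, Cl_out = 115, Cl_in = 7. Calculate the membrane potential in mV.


Vm = (RT/F)*ln((PK*Ko + PNa*Nao + PCl*Cli)/(PK*Ki + PNa*Nai + PCl*Clo))
Numer = 18.784, Denom = 199.736
Vm = -63.18 mV


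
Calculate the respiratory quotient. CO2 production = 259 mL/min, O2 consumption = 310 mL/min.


RQ = VCO2 / VO2
RQ = 259 / 310
RQ = 0.8355


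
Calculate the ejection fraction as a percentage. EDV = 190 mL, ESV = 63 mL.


SV = EDV - ESV = 190 - 63 = 127 mL
EF = SV/EDV * 100 = 127/190 * 100
EF = 66.84%


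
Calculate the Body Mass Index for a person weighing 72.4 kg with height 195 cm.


BMI = weight / height^2
height = 195 cm = 1.95 m
BMI = 72.4 / 1.95^2
BMI = 19.04 kg/m^2


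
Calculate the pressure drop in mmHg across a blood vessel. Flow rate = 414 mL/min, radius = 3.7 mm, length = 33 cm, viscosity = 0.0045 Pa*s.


dP = 8*mu*L*Q / (pi*r^4)
Q = 414 mL/min = 6.9e-06 m^3/s
dP = 139.222 Pa = 139.222 / 133.322 mmHg = 1.044 mmHg


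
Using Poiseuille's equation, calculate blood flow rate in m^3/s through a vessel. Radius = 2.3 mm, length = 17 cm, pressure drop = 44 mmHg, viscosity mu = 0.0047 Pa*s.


Q = pi*r^4*dP / (8*mu*L)
r = 0.0023 m, L = 0.17 m
dP = 44 mmHg = 5866.168 Pa
Q = 8.0682e-05 m^3/s


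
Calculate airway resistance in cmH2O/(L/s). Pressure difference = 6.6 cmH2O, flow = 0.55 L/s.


R = dP / flow
R = 6.6 / 0.55
R = 12 cmH2O/(L/s)


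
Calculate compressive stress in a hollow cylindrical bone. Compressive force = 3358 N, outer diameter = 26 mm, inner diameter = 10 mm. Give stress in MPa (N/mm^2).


A = pi*(r_o^2 - r_i^2)
r_o = 13 mm, r_i = 5 mm
A = 452.389 mm^2
sigma = F/A = 3358 / 452.389
sigma = 7.423 MPa


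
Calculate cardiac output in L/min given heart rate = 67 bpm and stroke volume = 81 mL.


CO = HR * SV
CO = 67 * 81 / 1000
CO = 5.427 L/min


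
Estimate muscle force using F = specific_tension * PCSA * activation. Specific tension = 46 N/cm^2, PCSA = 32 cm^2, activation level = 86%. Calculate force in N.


F = sigma * PCSA * activation
F = 46 * 32 * 0.86
F = 1266 N


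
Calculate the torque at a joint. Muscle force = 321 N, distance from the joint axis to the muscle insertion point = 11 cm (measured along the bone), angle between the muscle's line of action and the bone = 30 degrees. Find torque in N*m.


Torque = F * d * sin(theta)   (moment arm = d*sin(theta))
d = 11 cm = 0.11 m
Torque = 321 * 0.11 * sin(30)
Torque = 17.65 N*m


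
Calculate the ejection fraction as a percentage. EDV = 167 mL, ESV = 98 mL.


SV = EDV - ESV = 167 - 98 = 69 mL
EF = SV/EDV * 100 = 69/167 * 100
EF = 41.32%


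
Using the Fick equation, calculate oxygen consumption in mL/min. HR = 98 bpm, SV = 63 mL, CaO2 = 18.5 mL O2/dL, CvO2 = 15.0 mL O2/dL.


CO = HR*SV = 98*63/1000 = 6.174 L/min
a-v O2 diff = 18.5 - 15.0 = 3.5 mL/dL
VO2 = CO * (CaO2-CvO2) * 10 dL/L
VO2 = 6.174 * 3.5 * 10
VO2 = 216.1 mL/min


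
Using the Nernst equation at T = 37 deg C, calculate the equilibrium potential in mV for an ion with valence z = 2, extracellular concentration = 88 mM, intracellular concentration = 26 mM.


E = (RT/(zF)) * ln(C_out/C_in)
T = 37 + 273.15 = 310.15 K
E = (8.314 * 310.15 / (2 * 96485)) * ln(88/26)
E = 16.29 mV


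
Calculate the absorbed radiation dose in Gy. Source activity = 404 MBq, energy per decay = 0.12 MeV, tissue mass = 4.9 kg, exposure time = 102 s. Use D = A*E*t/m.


A = 404 MBq = 4.0400e+08 Bq
E = 0.12 MeV = 1.9224e-14 J
D = A*E*t/m = 4.0400e+08*1.9224e-14*102/4.9
D = 1.6167e-04 Gy


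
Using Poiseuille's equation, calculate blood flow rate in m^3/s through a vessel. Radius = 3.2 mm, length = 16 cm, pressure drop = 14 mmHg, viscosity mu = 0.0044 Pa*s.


Q = pi*r^4*dP / (8*mu*L)
r = 0.0032 m, L = 0.16 m
dP = 14 mmHg = 1866.508 Pa
Q = 1.0917e-04 m^3/s


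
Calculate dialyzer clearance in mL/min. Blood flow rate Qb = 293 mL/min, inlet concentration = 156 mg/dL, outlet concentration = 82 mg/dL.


K = Qb * (Cb_in - Cb_out) / Cb_in
K = 293 * (156 - 82) / 156
K = 139 mL/min


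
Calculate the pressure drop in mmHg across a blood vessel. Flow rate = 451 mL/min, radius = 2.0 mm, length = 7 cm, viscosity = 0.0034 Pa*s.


dP = 8*mu*L*Q / (pi*r^4)
Q = 451 mL/min = 7.51667e-06 m^3/s
dP = 284.723 Pa = 284.723 / 133.322 mmHg = 2.136 mmHg


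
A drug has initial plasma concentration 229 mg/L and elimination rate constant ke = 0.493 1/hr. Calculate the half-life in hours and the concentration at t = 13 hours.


t_half = ln(2) / ke = 0.693147 / 0.493 = 1.406 hr
C(t) = C0 * exp(-ke*t) = 229 * exp(-0.493*13)
C(13) = 0.3771 mg/L


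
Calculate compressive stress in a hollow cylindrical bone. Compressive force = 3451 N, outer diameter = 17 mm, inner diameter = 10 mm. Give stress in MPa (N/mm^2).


A = pi*(r_o^2 - r_i^2)
r_o = 8.5 mm, r_i = 5 mm
A = 148.44 mm^2
sigma = F/A = 3451 / 148.44
sigma = 23.25 MPa


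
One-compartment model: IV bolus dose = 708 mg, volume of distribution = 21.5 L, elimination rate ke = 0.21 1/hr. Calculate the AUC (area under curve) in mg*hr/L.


C0 = Dose/Vd = 708/21.5 = 32.9302 mg/L
AUC = C0/ke = 32.9302/0.21
AUC = 156.8 mg*hr/L


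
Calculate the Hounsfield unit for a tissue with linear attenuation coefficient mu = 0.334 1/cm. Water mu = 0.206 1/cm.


HU = ((mu_tissue - mu_water) / mu_water) * 1000
HU = ((0.334 - 0.206) / 0.206) * 1000
HU = 621.4


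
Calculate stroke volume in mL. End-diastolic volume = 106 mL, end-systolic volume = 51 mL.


SV = EDV - ESV
SV = 106 - 51
SV = 55 mL


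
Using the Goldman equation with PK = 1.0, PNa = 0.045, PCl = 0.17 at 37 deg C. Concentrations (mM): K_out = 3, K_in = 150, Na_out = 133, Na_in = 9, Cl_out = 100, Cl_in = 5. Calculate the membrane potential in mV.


Vm = (RT/F)*ln((PK*Ko + PNa*Nao + PCl*Cli)/(PK*Ki + PNa*Nai + PCl*Clo))
Numer = 9.835, Denom = 167.405
Vm = -75.75 mV


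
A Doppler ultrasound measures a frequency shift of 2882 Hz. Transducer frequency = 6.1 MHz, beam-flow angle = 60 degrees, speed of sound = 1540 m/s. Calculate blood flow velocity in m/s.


v = fd * c / (2 * f0 * cos(theta))
v = 2882 * 1540 / (2 * 6.1000e+06 * cos(60))
v = 0.7276 m/s


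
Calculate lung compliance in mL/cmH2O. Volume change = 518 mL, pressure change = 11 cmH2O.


C = dV / dP
C = 518 / 11
C = 47.09 mL/cmH2O


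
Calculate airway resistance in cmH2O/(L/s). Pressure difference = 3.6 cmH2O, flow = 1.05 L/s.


R = dP / flow
R = 3.6 / 1.05
R = 3.429 cmH2O/(L/s)


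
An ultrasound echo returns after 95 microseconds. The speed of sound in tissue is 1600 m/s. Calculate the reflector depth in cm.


depth = c * t / 2
t = 95 us = 9.5000e-05 s
depth = 1600 * 9.5000e-05 / 2
depth = 0.076 m = 7.6 cm


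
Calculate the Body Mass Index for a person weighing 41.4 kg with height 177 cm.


BMI = weight / height^2
height = 177 cm = 1.77 m
BMI = 41.4 / 1.77^2
BMI = 13.21 kg/m^2


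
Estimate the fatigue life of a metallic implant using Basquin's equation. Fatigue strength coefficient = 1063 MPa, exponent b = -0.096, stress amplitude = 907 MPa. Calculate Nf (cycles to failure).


sigma_a = sigma_f' * (2Nf)^b
2Nf = (sigma_a/sigma_f')^(1/b)
2Nf = (907/1063)^(1/-0.096)
2Nf = 5.2237085
Nf = 2.612


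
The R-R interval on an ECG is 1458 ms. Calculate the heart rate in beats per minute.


HR = 60 / RR_interval(s)
RR = 1458 ms = 1.458 s
HR = 60 / 1.458 = 41.15 bpm


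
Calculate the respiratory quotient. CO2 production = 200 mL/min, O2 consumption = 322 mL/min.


RQ = VCO2 / VO2
RQ = 200 / 322
RQ = 0.6211


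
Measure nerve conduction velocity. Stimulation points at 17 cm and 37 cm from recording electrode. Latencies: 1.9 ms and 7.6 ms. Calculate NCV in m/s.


Distance = (37 - 17) / 100 = 0.2 m
dt = (7.6 - 1.9) / 1000 = 0.0057 s
NCV = dist / dt = 35.09 m/s


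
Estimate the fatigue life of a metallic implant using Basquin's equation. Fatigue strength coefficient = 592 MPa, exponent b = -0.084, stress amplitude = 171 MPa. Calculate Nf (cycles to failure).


sigma_a = sigma_f' * (2Nf)^b
2Nf = (sigma_a/sigma_f')^(1/b)
2Nf = (171/592)^(1/-0.084)
2Nf = 2633557.6
Nf = 1.3168e+06


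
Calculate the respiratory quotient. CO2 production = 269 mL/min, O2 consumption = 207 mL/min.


RQ = VCO2 / VO2
RQ = 269 / 207
RQ = 1.3


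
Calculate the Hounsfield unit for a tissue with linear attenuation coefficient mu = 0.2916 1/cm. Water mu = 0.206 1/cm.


HU = ((mu_tissue - mu_water) / mu_water) * 1000
HU = ((0.2916 - 0.206) / 0.206) * 1000
HU = 415.5


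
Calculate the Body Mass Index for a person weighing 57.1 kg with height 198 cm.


BMI = weight / height^2
height = 198 cm = 1.98 m
BMI = 57.1 / 1.98^2
BMI = 14.56 kg/m^2


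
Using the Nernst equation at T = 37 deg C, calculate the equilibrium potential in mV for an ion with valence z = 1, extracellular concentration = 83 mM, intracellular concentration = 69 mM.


E = (RT/(zF)) * ln(C_out/C_in)
T = 37 + 273.15 = 310.15 K
E = (8.314 * 310.15 / (1 * 96485)) * ln(83/69)
E = 4.937 mV


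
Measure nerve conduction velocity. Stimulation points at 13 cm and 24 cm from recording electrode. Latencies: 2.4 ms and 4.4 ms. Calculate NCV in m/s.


Distance = (24 - 13) / 100 = 0.11 m
dt = (4.4 - 2.4) / 1000 = 0.002 s
NCV = dist / dt = 55 m/s


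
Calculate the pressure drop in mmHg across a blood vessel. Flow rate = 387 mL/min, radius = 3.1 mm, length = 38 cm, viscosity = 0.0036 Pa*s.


dP = 8*mu*L*Q / (pi*r^4)
Q = 387 mL/min = 6.45e-06 m^3/s
dP = 243.298 Pa = 243.298 / 133.322 mmHg = 1.825 mmHg


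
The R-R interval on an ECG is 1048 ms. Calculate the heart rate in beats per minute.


HR = 60 / RR_interval(s)
RR = 1048 ms = 1.048 s
HR = 60 / 1.048 = 57.25 bpm


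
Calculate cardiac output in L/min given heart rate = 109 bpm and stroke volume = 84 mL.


CO = HR * SV
CO = 109 * 84 / 1000
CO = 9.156 L/min


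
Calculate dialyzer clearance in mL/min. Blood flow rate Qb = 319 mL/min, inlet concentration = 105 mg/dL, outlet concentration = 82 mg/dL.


K = Qb * (Cb_in - Cb_out) / Cb_in
K = 319 * (105 - 82) / 105
K = 69.88 mL/min


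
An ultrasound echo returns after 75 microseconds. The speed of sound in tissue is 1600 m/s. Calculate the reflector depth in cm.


depth = c * t / 2
t = 75 us = 7.5000e-05 s
depth = 1600 * 7.5000e-05 / 2
depth = 0.06 m = 6 cm


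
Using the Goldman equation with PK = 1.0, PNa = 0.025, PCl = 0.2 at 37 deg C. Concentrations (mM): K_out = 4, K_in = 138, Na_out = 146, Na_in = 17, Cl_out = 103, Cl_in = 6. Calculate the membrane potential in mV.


Vm = (RT/F)*ln((PK*Ko + PNa*Nao + PCl*Cli)/(PK*Ki + PNa*Nai + PCl*Clo))
Numer = 8.85, Denom = 159.025
Vm = -77.2 mV


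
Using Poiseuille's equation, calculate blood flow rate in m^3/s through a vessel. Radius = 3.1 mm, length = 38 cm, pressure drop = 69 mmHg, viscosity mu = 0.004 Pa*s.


Q = pi*r^4*dP / (8*mu*L)
r = 0.0031 m, L = 0.38 m
dP = 69 mmHg = 9199.218 Pa
Q = 2.1949e-04 m^3/s


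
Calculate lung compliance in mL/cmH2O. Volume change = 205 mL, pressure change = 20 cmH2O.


C = dV / dP
C = 205 / 20
C = 10.25 mL/cmH2O


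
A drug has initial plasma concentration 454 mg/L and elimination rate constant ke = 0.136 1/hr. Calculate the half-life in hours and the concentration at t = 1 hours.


t_half = ln(2) / ke = 0.693147 / 0.136 = 5.097 hr
C(t) = C0 * exp(-ke*t) = 454 * exp(-0.136*1)
C(1) = 396.3 mg/L


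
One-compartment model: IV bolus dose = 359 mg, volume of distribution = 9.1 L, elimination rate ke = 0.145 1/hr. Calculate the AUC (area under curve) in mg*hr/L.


C0 = Dose/Vd = 359/9.1 = 39.4505 mg/L
AUC = C0/ke = 39.4505/0.145
AUC = 272.1 mg*hr/L


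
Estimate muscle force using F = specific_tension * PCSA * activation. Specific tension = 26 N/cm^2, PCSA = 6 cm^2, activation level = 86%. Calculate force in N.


F = sigma * PCSA * activation
F = 26 * 6 * 0.86
F = 134.2 N


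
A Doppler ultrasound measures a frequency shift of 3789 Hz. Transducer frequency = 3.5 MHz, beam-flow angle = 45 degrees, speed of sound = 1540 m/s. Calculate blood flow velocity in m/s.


v = fd * c / (2 * f0 * cos(theta))
v = 3789 * 1540 / (2 * 3.5000e+06 * cos(45))
v = 1.179 m/s


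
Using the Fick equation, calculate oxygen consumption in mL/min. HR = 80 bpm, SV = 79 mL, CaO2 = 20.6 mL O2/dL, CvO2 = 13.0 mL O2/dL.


CO = HR*SV = 80*79/1000 = 6.32 L/min
a-v O2 diff = 20.6 - 13.0 = 7.6 mL/dL
VO2 = CO * (CaO2-CvO2) * 10 dL/L
VO2 = 6.32 * 7.6 * 10
VO2 = 480.3 mL/min


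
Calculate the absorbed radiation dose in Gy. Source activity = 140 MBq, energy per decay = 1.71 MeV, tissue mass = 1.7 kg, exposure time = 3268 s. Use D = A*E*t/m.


A = 140 MBq = 1.4000e+08 Bq
E = 1.71 MeV = 2.73942e-13 J
D = A*E*t/m = 1.4000e+08*2.73942e-13*3268/1.7
D = 0.07373 Gy


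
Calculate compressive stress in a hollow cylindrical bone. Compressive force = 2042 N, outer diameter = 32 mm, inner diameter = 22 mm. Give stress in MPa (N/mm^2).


A = pi*(r_o^2 - r_i^2)
r_o = 16 mm, r_i = 11 mm
A = 424.115 mm^2
sigma = F/A = 2042 / 424.115
sigma = 4.815 MPa


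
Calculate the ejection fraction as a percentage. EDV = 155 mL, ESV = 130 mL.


SV = EDV - ESV = 155 - 130 = 25 mL
EF = SV/EDV * 100 = 25/155 * 100
EF = 16.13%


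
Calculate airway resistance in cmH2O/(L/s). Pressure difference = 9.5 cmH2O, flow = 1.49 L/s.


R = dP / flow
R = 9.5 / 1.49
R = 6.376 cmH2O/(L/s)


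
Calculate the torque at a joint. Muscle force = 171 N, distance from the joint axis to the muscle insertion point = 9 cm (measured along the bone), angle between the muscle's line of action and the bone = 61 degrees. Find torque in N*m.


Torque = F * d * sin(theta)   (moment arm = d*sin(theta))
d = 9 cm = 0.09 m
Torque = 171 * 0.09 * sin(61)
Torque = 13.46 N*m


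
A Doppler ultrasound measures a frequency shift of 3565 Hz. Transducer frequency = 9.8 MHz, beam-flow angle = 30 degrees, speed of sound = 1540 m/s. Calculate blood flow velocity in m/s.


v = fd * c / (2 * f0 * cos(theta))
v = 3565 * 1540 / (2 * 9.8000e+06 * cos(30))
v = 0.3234 m/s


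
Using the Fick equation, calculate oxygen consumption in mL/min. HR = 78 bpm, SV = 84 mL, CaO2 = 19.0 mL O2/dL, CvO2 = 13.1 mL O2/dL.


CO = HR*SV = 78*84/1000 = 6.552 L/min
a-v O2 diff = 19.0 - 13.1 = 5.9 mL/dL
VO2 = CO * (CaO2-CvO2) * 10 dL/L
VO2 = 6.552 * 5.9 * 10
VO2 = 386.6 mL/min


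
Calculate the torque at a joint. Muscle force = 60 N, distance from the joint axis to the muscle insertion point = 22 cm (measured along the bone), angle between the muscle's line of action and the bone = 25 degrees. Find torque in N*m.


Torque = F * d * sin(theta)   (moment arm = d*sin(theta))
d = 22 cm = 0.22 m
Torque = 60 * 0.22 * sin(25)
Torque = 5.579 N*m


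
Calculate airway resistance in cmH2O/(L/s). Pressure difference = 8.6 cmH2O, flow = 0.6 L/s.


R = dP / flow
R = 8.6 / 0.6
R = 14.33 cmH2O/(L/s)


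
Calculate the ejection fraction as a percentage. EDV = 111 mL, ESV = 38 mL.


SV = EDV - ESV = 111 - 38 = 73 mL
EF = SV/EDV * 100 = 73/111 * 100
EF = 65.77%


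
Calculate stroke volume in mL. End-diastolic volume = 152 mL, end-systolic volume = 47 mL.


SV = EDV - ESV
SV = 152 - 47
SV = 105 mL


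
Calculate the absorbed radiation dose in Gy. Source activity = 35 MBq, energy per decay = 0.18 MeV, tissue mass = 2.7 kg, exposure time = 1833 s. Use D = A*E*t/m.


A = 35 MBq = 3.5000e+07 Bq
E = 0.18 MeV = 2.8836e-14 J
D = A*E*t/m = 3.5000e+07*2.8836e-14*1833/2.7
D = 6.8518e-04 Gy


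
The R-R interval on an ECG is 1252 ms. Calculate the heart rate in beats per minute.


HR = 60 / RR_interval(s)
RR = 1252 ms = 1.252 s
HR = 60 / 1.252 = 47.92 bpm


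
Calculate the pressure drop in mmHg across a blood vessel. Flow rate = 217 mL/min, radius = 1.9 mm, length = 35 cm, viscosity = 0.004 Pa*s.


dP = 8*mu*L*Q / (pi*r^4)
Q = 217 mL/min = 3.61667e-06 m^3/s
dP = 989.379 Pa = 989.379 / 133.322 mmHg = 7.421 mmHg


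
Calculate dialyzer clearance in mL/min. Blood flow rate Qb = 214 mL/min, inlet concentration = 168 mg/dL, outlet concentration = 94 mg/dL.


K = Qb * (Cb_in - Cb_out) / Cb_in
K = 214 * (168 - 94) / 168
K = 94.26 mL/min


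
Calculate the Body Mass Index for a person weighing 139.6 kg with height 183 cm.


BMI = weight / height^2
height = 183 cm = 1.83 m
BMI = 139.6 / 1.83^2
BMI = 41.69 kg/m^2


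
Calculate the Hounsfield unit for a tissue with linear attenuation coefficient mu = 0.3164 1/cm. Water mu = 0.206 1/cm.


HU = ((mu_tissue - mu_water) / mu_water) * 1000
HU = ((0.3164 - 0.206) / 0.206) * 1000
HU = 535.9


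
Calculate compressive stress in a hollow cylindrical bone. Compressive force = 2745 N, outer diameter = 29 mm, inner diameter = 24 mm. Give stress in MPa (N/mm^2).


A = pi*(r_o^2 - r_i^2)
r_o = 14.5 mm, r_i = 12 mm
A = 208.131 mm^2
sigma = F/A = 2745 / 208.131
sigma = 13.19 MPa


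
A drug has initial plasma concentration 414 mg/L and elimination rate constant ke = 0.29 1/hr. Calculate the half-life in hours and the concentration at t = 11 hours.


t_half = ln(2) / ke = 0.693147 / 0.29 = 2.39 hr
C(t) = C0 * exp(-ke*t) = 414 * exp(-0.29*11)
C(11) = 17.05 mg/L


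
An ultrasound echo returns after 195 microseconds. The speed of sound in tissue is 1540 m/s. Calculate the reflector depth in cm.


depth = c * t / 2
t = 195 us = 1.9500e-04 s
depth = 1540 * 1.9500e-04 / 2
depth = 0.15015 m = 15.015 cm


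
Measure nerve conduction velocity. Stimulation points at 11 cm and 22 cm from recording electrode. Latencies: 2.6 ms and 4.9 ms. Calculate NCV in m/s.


Distance = (22 - 11) / 100 = 0.11 m
dt = (4.9 - 2.6) / 1000 = 0.0023 s
NCV = dist / dt = 47.83 m/s


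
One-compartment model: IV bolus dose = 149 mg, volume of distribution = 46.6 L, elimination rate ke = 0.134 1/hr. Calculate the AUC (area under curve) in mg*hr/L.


C0 = Dose/Vd = 149/46.6 = 3.19742 mg/L
AUC = C0/ke = 3.19742/0.134
AUC = 23.86 mg*hr/L


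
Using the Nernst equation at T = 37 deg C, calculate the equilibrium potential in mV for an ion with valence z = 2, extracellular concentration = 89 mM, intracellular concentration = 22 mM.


E = (RT/(zF)) * ln(C_out/C_in)
T = 37 + 273.15 = 310.15 K
E = (8.314 * 310.15 / (2 * 96485)) * ln(89/22)
E = 18.68 mV


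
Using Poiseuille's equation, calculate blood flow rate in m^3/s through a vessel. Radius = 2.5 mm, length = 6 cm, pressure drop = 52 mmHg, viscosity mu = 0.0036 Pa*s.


Q = pi*r^4*dP / (8*mu*L)
r = 0.0025 m, L = 0.06 m
dP = 52 mmHg = 6932.744 Pa
Q = 4.9235e-04 m^3/s


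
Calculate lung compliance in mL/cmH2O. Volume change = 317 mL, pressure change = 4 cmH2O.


C = dV / dP
C = 317 / 4
C = 79.25 mL/cmH2O


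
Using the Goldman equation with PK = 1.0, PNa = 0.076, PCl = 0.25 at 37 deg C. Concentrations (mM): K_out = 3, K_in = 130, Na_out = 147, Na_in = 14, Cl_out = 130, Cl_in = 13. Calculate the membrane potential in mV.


Vm = (RT/F)*ln((PK*Ko + PNa*Nao + PCl*Cli)/(PK*Ki + PNa*Nai + PCl*Clo))
Numer = 17.422, Denom = 163.564
Vm = -59.85 mV


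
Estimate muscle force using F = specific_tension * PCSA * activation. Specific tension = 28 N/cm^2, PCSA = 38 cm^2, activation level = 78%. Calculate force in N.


F = sigma * PCSA * activation
F = 28 * 38 * 0.78
F = 829.9 N


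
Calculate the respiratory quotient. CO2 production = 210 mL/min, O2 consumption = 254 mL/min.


RQ = VCO2 / VO2
RQ = 210 / 254
RQ = 0.8268


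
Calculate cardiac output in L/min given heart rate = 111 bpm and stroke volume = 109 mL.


CO = HR * SV
CO = 111 * 109 / 1000
CO = 12.1 L/min


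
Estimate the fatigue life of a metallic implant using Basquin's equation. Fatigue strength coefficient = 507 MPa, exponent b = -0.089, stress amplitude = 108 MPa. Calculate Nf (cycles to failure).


sigma_a = sigma_f' * (2Nf)^b
2Nf = (sigma_a/sigma_f')^(1/b)
2Nf = (108/507)^(1/-0.089)
2Nf = 35147135
Nf = 1.7574e+07


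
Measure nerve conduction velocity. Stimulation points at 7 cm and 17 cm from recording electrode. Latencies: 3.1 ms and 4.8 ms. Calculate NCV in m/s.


Distance = (17 - 7) / 100 = 0.1 m
dt = (4.8 - 3.1) / 1000 = 0.0017 s
NCV = dist / dt = 58.82 m/s


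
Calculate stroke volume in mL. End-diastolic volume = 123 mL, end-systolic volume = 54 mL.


SV = EDV - ESV
SV = 123 - 54
SV = 69 mL


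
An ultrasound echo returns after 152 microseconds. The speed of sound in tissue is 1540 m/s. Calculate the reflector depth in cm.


depth = c * t / 2
t = 152 us = 1.5200e-04 s
depth = 1540 * 1.5200e-04 / 2
depth = 0.11704 m = 11.704 cm
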